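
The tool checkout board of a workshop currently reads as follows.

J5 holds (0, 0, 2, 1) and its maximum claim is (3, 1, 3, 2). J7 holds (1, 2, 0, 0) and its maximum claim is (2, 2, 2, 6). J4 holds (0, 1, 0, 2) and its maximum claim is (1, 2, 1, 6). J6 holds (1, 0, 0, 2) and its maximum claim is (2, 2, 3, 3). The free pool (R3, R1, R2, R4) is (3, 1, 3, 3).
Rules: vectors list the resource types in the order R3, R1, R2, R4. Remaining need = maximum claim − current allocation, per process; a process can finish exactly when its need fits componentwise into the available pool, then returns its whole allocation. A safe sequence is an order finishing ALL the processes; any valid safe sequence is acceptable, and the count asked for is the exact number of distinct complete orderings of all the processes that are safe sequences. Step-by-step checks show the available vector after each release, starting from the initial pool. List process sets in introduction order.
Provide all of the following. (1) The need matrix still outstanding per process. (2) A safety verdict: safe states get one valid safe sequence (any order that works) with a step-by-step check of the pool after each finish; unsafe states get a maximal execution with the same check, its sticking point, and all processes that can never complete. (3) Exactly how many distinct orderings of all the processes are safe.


(1) Remaining need (order R3, R1, R2, R4):
  J5: (3, 1, 1, 1)
  J7: (1, 0, 2, 6)
  J4: (1, 1, 1, 4)
  J6: (1, 2, 3, 1)
(2) SAFE — a valid safe sequence is J5, J4, J6, J7.
Key observation: J5 is the earliest step where a requested resource binds exactly: need (3, 1, 1, 1), pool (3, 1, 3, 3) at its turn.
Walking it through:
  pool = (3, 1, 3, 3)
  J5 needs (3, 1, 1, 1) <= (3, 1, 3, 3) -> finishes; pool += (0, 0, 2, 1) = (3, 1, 5, 4)
  J4 needs (1, 1, 1, 4) <= (3, 1, 5, 4) -> finishes; pool += (0, 1, 0, 2) = (3, 2, 5, 6)
  J6 needs (1, 2, 3, 1) <= (3, 2, 5, 6) -> finishes; pool += (1, 0, 0, 2) = (4, 2, 5, 8)
  J7 needs (1, 0, 2, 6) <= (4, 2, 5, 8) -> finishes; pool += (1, 2, 0, 0) = (5, 4, 5, 8)
(3) Precisely 2 of the possible complete orderings are safe sequences.


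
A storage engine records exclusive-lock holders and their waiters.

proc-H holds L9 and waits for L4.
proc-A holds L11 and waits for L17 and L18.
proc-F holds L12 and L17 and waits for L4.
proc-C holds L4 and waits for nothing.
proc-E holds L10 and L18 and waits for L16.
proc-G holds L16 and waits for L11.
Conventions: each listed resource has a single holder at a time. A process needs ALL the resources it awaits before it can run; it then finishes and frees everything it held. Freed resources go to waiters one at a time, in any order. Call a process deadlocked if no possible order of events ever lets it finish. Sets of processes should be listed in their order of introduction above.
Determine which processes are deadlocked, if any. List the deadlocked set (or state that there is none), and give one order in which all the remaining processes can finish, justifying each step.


The deadlocked set is proc-A, proc-E and proc-G.
Key observation: the loop proc-A -> proc-E -> proc-G -> proc-A blocks itself forever; no other process is dragged down with it.
A valid finishing order for the others: proc-C, proc-H, proc-F.
Check, step by step:
  proc-C waits on nothing -> runs at once and releases L4
  proc-H waits on L4 — all released -> runs and releases L9
  proc-F waits on L4 — all released -> runs and releases L12 and L17


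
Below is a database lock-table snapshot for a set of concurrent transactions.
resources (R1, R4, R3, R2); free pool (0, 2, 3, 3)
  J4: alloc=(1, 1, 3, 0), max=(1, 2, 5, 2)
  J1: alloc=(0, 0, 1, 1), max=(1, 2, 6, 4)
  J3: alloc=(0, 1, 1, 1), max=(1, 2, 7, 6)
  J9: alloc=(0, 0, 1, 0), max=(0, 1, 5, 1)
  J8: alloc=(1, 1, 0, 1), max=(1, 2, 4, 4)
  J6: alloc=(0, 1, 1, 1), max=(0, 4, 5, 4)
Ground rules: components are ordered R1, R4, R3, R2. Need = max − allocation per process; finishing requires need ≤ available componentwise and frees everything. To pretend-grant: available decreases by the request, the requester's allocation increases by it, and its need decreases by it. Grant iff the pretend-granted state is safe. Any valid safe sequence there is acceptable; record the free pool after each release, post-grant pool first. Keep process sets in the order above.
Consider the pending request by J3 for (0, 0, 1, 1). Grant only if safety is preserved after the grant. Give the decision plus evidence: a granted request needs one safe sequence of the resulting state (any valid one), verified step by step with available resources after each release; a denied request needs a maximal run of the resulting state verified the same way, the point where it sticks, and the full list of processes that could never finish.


DENY. Granting would leave the state unsafe.
Key observation: R2 is the bottleneck — with J4, J9 done the pool holds (1, 3, 6, 2), short of every remaining need.
On the post-grant state, J4, J9 is a maximal run — nothing extends it. Walking it through:
  pool = (0, 2, 2, 2)
  J4: need (0, 1, 2, 2) fits (0, 2, 2, 2); releases (1, 1, 3, 0), pool now (1, 3, 5, 2)
  J9: need (0, 1, 4, 1) fits (1, 3, 5, 2); releases (0, 0, 1, 0), pool now (1, 3, 6, 2)
  blocked: J1 wants (1, 2, 5, 3), pool (1, 3, 6, 2) — not enough R2
  blocked: J3 wants (1, 1, 5, 4), pool (1, 3, 6, 2) — not enough R2
  blocked: J8 wants (0, 1, 4, 3), pool (1, 3, 6, 2) — not enough R2
  blocked: J6 wants (0, 3, 4, 3), pool (1, 3, 6, 2) — not enough R2
Had the request been granted, J1, J3, J8 and J6 could never finish.


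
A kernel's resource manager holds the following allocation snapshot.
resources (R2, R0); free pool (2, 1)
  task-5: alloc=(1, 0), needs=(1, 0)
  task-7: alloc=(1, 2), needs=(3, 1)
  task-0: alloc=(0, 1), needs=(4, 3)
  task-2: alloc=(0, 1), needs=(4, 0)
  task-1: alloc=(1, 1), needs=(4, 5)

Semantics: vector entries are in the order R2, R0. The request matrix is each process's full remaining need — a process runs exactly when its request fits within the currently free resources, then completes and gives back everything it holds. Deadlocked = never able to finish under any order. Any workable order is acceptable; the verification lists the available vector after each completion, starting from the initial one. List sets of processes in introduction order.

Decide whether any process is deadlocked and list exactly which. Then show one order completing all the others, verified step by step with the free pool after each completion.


No process is deadlocked.
Key observation: task-5 can run right away; the returned allocation unlocks the remaining processes in turn.
One completion order for the rest: task-5, task-7, task-2, task-0, task-1. Step-by-step check:
  pool = (2, 1)
  task-5: need (1, 0) fits (2, 1); releases (1, 0), pool now (3, 1)
  task-7: need (3, 1) fits (3, 1); releases (1, 2), pool now (4, 3)
  task-2: need (4, 0) fits (4, 3); releases (0, 1), pool now (4, 4)
  task-0: need (4, 3) fits (4, 4); releases (0, 1), pool now (4, 5)
  task-1: need (4, 5) fits (4, 5); releases (1, 1), pool now (5, 6)


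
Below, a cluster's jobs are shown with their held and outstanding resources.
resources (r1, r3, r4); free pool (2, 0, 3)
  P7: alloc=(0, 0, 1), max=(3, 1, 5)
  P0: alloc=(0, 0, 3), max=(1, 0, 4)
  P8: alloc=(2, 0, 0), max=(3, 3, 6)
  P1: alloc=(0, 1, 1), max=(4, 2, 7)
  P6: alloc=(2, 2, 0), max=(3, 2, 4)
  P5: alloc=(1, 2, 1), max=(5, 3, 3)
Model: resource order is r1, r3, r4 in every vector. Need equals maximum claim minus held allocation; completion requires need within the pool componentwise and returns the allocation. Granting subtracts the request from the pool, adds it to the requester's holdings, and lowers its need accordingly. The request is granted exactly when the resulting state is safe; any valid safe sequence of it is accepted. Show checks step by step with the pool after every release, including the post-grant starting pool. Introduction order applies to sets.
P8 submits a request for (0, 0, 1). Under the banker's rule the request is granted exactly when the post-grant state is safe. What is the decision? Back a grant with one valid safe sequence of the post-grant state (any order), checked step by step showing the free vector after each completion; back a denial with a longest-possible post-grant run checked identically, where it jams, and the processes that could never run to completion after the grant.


GRANT: granting preserves safety; a valid post-grant sequence is P0, P6, P7, P5, P8, P1.
Key observation: granting shrinks the pool to (2, 0, 2), yet P0 still fits and the chain goes through.
Verifying the post-grant state step by step:
  pool = (2, 0, 2)
  run P0 (needs (1, 0, 1), free (2, 0, 2)); after release of (0, 0, 3) the pool is (2, 0, 5)
  run P6 (needs (1, 0, 4), free (2, 0, 5)); after release of (2, 2, 0) the pool is (4, 2, 5)
  run P7 (needs (3, 1, 4), free (4, 2, 5)); after release of (0, 0, 1) the pool is (4, 2, 6)
  run P5 (needs (4, 1, 2), free (4, 2, 6)); after release of (1, 2, 1) the pool is (5, 4, 7)
  run P8 (needs (1, 3, 5), free (5, 4, 7)); after release of (2, 0, 1) the pool is (7, 4, 8)
  run P1 (needs (4, 1, 6), free (7, 4, 8)); after release of (0, 1, 1) the pool is (7, 5, 9)


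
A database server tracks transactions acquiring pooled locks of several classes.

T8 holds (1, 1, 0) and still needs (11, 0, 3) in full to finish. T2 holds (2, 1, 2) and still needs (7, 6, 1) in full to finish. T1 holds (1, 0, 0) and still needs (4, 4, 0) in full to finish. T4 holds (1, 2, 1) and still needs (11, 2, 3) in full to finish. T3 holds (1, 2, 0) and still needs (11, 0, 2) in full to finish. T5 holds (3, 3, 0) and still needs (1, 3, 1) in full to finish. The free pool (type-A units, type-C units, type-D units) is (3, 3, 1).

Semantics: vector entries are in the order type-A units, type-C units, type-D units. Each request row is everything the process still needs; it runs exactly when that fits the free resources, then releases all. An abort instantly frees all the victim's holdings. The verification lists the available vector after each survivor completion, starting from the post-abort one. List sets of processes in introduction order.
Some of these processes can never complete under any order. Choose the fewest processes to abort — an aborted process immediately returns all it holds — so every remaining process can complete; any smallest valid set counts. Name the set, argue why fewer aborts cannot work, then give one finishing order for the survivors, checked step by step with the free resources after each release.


Abort T4 and T3.
Key observation: no ordering could ever have run T8 before the abort of T4 and T3; with (2, 4, 1) back in the pool it fits at step 4.
No one abort is enough; case by case: T8 alone leaves T4 blocked (short on type-A units); T2 alone leaves T8 blocked (short on type-A units); T1 alone leaves T8 blocked (short on type-A units); T4 alone leaves T8 blocked (short on type-A units); T3 alone leaves T8 blocked (short on type-A units); T5 alone leaves T8 blocked (short on type-A units).
One survivor order: T1, T5, T2, T8. Step-by-step check (post-abort pool first):
  pool = (5, 7, 2)
  run T1 (needs (4, 4, 0), free (5, 7, 2)); after release of (1, 0, 0) the pool is (6, 7, 2)
  run T5 (needs (1, 3, 1), free (6, 7, 2)); after release of (3, 3, 0) the pool is (9, 10, 2)
  run T2 (needs (7, 6, 1), free (9, 10, 2)); after release of (2, 1, 2) the pool is (11, 11, 4)
  run T8 (needs (11, 0, 3), free (11, 11, 4)); after release of (1, 1, 0) the pool is (12, 12, 4)


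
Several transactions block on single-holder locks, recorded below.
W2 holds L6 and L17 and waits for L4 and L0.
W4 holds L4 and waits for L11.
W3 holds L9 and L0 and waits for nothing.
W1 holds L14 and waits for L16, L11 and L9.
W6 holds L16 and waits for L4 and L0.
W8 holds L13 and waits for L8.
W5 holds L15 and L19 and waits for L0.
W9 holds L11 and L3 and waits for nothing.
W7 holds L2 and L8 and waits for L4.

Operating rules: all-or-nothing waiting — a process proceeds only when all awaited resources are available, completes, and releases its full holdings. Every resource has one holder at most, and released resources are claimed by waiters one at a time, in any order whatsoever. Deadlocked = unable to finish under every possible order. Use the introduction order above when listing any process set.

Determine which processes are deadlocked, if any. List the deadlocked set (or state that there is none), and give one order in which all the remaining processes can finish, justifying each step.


The deadlocked set is empty.
Key observation: the wait relation is loop-free; peeling off processes with no waits unwinds the whole state.
One completion order for the rest: W3, W5, W9, W4, W6, W1, W7, W2, W8.
Step-by-step check:
  W3 waits on nothing -> runs at once and releases L9 and L0
  W5: everything it awaited (L0) is free; runs, freeing L15 and L19
  W9 waits on nothing -> runs at once and releases L11 and L3
  W4: everything it awaited (L11) is free; runs, freeing L4
  W6: everything it awaited (L4 and L0) is free; runs, freeing L16
  W1: everything it awaited (L16, L11 and L9) is free; runs, freeing L14
  W7: everything it awaited (L4) is free; runs, freeing L2 and L8
  W2: everything it awaited (L4 and L0) is free; runs, freeing L6 and L17
  W8: everything it awaited (L8) is free; runs, freeing L13


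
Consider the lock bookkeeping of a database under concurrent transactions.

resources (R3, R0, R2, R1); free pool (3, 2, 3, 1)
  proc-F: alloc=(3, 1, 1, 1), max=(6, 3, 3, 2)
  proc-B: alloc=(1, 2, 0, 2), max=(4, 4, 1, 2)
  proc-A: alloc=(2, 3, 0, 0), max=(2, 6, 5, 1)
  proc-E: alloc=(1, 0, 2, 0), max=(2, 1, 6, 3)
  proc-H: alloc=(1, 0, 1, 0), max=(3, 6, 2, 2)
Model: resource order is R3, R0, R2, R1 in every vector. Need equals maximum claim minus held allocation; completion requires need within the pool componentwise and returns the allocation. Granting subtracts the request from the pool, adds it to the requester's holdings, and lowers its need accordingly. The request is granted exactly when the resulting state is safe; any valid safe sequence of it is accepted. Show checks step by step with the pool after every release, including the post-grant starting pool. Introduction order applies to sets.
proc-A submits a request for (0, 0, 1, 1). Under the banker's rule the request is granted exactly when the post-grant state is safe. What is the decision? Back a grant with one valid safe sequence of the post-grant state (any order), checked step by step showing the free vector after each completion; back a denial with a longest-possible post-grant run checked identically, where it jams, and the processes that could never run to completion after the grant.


DENY: after the grant no complete ordering would exist.
Key observation: after proc-B, proc-F the pool peaks at (7, 5, 3, 3), and each blocked process is short somewhere: proc-A on R2; proc-E on R2; proc-H on R0.
Pretend the grant happened; the run proc-B, proc-F goes as far as possible. Step-by-step check:
  pool = (3, 2, 2, 0)
  proc-B needs (3, 2, 1, 0) <= (3, 2, 2, 0) -> finishes; pool += (1, 2, 0, 2) = (4, 4, 2, 2)
  proc-F needs (3, 2, 2, 1) <= (4, 4, 2, 2) -> finishes; pool += (3, 1, 1, 1) = (7, 5, 3, 3)
  proc-A cannot run: need (0, 3, 4, 0) vs free (7, 5, 3, 3) (insufficient R2)
  proc-E cannot run: need (1, 1, 4, 3) vs free (7, 5, 3, 3) (insufficient R2)
  proc-H cannot run: need (2, 6, 1, 2) vs free (7, 5, 3, 3) (insufficient R0)
Processes that could never finish after the grant: proc-A, proc-E and proc-H.


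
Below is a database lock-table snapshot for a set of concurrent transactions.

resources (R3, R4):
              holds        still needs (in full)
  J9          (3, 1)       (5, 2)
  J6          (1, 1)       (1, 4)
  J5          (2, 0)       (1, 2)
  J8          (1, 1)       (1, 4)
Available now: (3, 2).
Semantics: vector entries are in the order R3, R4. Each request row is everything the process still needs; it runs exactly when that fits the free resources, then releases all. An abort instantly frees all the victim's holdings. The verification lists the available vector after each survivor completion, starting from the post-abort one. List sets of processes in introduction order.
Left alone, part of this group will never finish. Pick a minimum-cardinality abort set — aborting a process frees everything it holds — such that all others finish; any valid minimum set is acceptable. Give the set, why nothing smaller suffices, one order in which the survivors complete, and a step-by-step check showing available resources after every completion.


Abort J8.
Key observation: J6 could never have finished before the abort; with (1, 1) returned by J8, it fits at step 3.
Minimality: the empty abort set fails — the state is deadlocked as it stands.
One survivor order: J5, J9, J6. Step-by-step check (post-abort pool first):
  pool = (4, 3)
  J5: need (1, 2) fits (4, 3); releases (2, 0), pool now (6, 3)
  J9: need (5, 2) fits (6, 3); releases (3, 1), pool now (9, 4)
  J6: need (1, 4) fits (9, 4); releases (1, 1), pool now (10, 5)


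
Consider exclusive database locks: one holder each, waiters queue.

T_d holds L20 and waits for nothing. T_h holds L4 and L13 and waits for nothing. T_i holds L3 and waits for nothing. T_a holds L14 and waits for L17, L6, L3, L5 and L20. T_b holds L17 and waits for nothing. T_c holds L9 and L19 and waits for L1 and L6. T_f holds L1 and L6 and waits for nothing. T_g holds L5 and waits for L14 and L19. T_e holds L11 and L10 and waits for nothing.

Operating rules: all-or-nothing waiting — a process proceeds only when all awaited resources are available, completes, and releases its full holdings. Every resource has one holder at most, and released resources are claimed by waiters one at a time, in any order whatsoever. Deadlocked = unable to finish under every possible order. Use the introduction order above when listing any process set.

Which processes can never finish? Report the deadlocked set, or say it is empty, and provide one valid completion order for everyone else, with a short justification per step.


Deadlocked set: T_a and T_g.
Key observation: the knot is the closed ring of waits T_a -> T_g -> T_a; no other process is dragged down with it.
The rest can finish in the order T_f, T_b, T_c, T_e, T_h, T_d, T_i.
Verifying each step:
  T_f: no waits; runs immediately, freeing L1 and L6
  T_b: no waits; runs immediately, freeing L17
  T_c waits on L1 and L6 — all released -> runs and releases L9 and L19
  T_e: no waits; runs immediately, freeing L11 and L10
  T_h: no waits; runs immediately, freeing L4 and L13
  T_d: no waits; runs immediately, freeing L20
  T_i: no waits; runs immediately, freeing L3


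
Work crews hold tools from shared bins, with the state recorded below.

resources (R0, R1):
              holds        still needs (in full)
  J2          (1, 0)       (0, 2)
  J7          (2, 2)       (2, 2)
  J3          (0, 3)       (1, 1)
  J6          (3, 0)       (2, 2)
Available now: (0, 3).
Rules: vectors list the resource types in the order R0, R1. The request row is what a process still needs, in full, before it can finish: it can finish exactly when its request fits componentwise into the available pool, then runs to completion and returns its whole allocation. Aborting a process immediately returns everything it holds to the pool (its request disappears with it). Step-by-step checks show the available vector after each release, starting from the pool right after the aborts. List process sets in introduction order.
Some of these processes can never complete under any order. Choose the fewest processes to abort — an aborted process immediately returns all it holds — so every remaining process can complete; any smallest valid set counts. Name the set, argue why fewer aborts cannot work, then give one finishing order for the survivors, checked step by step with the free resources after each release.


The answer: abort J6.
Key observation: aborting J6 returns (3, 0), and J7 — hopeless before — runs at step 3 with the returned capacity in the pool.
Why nothing smaller works: aborting no one leaves the state deadlocked as given.
Survivors finish in the order: J3, J2, J7. Step-by-step check (pool after the aborts first):
  pool = (3, 3)
  run J3 (needs (1, 1), free (3, 3)); after release of (0, 3) the pool is (3, 6)
  run J2 (needs (0, 2), free (3, 6)); after release of (1, 0) the pool is (4, 6)
  run J7 (needs (2, 2), free (4, 6)); after release of (2, 2) the pool is (6, 8)


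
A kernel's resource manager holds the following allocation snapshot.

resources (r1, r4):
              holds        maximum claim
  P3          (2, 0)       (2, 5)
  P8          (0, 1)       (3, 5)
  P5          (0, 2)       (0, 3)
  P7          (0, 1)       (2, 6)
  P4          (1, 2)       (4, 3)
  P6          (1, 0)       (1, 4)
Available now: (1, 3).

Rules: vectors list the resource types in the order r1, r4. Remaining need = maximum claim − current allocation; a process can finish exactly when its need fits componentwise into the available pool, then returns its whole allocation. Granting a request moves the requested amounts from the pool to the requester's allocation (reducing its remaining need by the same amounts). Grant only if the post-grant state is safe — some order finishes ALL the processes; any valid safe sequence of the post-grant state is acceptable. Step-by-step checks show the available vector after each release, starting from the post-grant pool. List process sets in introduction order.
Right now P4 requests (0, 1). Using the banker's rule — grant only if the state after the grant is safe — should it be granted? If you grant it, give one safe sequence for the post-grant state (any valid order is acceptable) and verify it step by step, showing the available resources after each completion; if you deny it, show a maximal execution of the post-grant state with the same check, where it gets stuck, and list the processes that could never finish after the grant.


DENY. Granting would leave the state unsafe.
Key observation: after P5, P6 the pool peaks at (2, 4), and each blocked process is short somewhere: P3 on r4; P8 on r1; P7 on r4; P4 on r1.
After a pretend grant, a maximal execution: P5, P6 — then nothing else fits. Check, step by step:
  pool = (1, 2)
  P5 needs (0, 1) <= (1, 2) -> finishes; pool += (0, 2) = (1, 4)
  P6 needs (0, 4) <= (1, 4) -> finishes; pool += (1, 0) = (2, 4)
  blocked: P3 wants (0, 5), pool (2, 4) — not enough r4
  blocked: P8 wants (3, 4), pool (2, 4) — not enough r1
  blocked: P7 wants (2, 5), pool (2, 4) — not enough r4
  blocked: P4 wants (3, 0), pool (2, 4) — not enough r1
Post-grant, the permanently blocked set is P3, P8, P7 and P4.


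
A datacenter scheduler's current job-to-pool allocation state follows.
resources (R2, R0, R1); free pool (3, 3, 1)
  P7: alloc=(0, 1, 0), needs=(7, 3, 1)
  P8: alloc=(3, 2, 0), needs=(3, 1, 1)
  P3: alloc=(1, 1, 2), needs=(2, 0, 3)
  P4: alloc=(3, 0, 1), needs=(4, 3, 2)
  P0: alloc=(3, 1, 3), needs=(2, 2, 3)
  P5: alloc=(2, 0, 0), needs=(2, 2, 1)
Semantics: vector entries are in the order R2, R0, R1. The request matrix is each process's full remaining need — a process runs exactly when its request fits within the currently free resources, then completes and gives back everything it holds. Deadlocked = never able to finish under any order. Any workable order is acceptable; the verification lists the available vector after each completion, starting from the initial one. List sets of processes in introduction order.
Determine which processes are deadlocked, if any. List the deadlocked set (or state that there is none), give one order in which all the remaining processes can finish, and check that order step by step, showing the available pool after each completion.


The deadlocked set is P3, P4 and P0.
Key observation: R1 is the bottleneck — with P5, P8, P7 done the pool holds (8, 6, 1), short of every remaining need.
The rest can finish in the order P5, P8, P7. Walking it through:
  pool = (3, 3, 1)
  run P5 (needs (2, 2, 1), free (3, 3, 1)); after release of (2, 0, 0) the pool is (5, 3, 1)
  run P8 (needs (3, 1, 1), free (5, 3, 1)); after release of (3, 2, 0) the pool is (8, 5, 1)
  run P7 (needs (7, 3, 1), free (8, 5, 1)); after release of (0, 1, 0) the pool is (8, 6, 1)
The blocked processes can never fit:
  P3 cannot run: need (2, 0, 3) vs free (8, 6, 1) (insufficient R1)
  P4 cannot run: need (4, 3, 2) vs free (8, 6, 1) (insufficient R1)
  P0 cannot run: need (2, 2, 3) vs free (8, 6, 1) (insufficient R1)


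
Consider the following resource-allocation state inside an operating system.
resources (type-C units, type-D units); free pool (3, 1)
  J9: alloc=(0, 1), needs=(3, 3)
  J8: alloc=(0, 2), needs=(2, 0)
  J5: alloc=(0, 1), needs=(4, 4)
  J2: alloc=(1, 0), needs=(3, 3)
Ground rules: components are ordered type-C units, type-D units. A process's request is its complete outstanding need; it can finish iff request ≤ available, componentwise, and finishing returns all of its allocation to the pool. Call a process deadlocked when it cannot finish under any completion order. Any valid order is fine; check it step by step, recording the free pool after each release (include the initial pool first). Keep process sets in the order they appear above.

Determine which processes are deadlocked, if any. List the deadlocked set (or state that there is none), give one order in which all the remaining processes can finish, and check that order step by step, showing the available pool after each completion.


The deadlocked set is empty.
Key observation: there is always a runnable process — J8 first — so the state unwinds completely.
One completion order for the rest: J8, J9, J2, J5. Verifying each step:
  pool = (3, 1)
  J8: need (2, 0) fits (3, 1); releases (0, 2), pool now (3, 3)
  J9: need (3, 3) fits (3, 3); releases (0, 1), pool now (3, 4)
  J2: need (3, 3) fits (3, 4); releases (1, 0), pool now (4, 4)
  J5: need (4, 4) fits (4, 4); releases (0, 1), pool now (4, 5)


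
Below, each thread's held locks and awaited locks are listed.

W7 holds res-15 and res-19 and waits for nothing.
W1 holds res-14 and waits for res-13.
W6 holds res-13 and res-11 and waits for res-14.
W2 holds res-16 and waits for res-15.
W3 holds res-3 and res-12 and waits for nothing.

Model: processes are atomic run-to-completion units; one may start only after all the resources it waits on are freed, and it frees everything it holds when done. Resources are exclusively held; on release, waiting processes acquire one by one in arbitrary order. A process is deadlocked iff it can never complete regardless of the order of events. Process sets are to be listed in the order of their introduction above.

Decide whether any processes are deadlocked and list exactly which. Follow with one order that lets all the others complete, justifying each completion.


Deadlocked: W1 and W6.
Key observation: the waits loop around W1 -> W6 -> W1 with no way out; no other process is dragged down with it.
One completion order for the rest: W7, W2, W3.
Step-by-step check:
  W7 waits on nothing -> runs at once and releases res-15 and res-19
  W2 waits on res-15 — all released -> runs and releases res-16
  W3 waits on nothing -> runs at once and releases res-3 and res-12


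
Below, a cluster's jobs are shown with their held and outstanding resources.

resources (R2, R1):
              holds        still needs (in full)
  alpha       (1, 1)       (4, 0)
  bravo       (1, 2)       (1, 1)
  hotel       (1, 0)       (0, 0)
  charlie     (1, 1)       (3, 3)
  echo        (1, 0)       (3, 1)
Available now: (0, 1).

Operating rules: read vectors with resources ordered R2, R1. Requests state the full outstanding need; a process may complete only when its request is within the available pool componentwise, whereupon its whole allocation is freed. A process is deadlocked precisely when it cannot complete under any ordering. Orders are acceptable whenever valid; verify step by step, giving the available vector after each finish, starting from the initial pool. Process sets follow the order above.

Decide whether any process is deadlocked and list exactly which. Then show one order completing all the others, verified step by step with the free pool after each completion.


The deadlocked set is alpha, charlie and echo.
Key observation: the wall is R2: completing hotel, bravo brings the pool only to (2, 3), and all the rest need more.
One completion order for the rest: hotel, bravo. Check, step by step:
  pool = (0, 1)
  run hotel (needs (0, 0), free (0, 1)); after release of (1, 0) the pool is (1, 1)
  run bravo (needs (1, 1), free (1, 1)); after release of (1, 2) the pool is (2, 3)
The blocked processes can never fit:
  alpha cannot run: need (4, 0) vs free (2, 3) (insufficient R2)
  charlie cannot run: need (3, 3) vs free (2, 3) (insufficient R2)
  echo cannot run: need (3, 1) vs free (2, 3) (insufficient R2)


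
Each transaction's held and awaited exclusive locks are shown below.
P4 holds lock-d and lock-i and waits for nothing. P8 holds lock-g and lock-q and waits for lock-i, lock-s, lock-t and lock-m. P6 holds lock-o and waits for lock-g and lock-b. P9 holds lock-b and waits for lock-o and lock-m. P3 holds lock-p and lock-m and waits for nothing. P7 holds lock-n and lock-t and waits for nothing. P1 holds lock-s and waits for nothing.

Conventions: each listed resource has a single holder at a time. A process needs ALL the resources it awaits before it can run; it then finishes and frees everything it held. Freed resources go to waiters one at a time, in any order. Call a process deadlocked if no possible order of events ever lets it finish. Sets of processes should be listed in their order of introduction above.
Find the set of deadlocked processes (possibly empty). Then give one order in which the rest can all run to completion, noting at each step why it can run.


Deadlocked set: P6 and P9.
Key observation: the loop P6 -> P9 -> P6 blocks itself forever; no other process is dragged down with it.
One completion order for the rest: P7, P1, P4, P3, P8.
Verifying each step:
  P7: no waits; runs immediately, freeing lock-n and lock-t
  P1: no waits; runs immediately, freeing lock-s
  P4: no waits; runs immediately, freeing lock-d and lock-i
  P3: no waits; runs immediately, freeing lock-p and lock-m
  run P8 (all its waits — lock-i, lock-s, lock-t and lock-m — are resolved); releases lock-g and lock-q


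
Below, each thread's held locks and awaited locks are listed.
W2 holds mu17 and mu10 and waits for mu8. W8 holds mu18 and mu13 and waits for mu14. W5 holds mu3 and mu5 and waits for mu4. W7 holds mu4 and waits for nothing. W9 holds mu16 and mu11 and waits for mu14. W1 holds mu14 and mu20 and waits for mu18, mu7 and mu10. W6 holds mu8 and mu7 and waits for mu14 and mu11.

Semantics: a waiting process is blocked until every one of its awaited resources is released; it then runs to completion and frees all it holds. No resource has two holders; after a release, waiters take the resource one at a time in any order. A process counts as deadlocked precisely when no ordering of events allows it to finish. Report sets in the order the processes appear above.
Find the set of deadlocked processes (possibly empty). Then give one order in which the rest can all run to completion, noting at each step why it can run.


The deadlocked set is W2, W8, W9, W1 and W6.
Key observation: along W2 -> W6 -> W9 -> W1 -> W2, each member waits on what the next one holds — a deadlock; W8 is caught in further circular waits.
The rest can finish in the order W7, W5.
Verifying each step:
  W7 waits on nothing -> runs at once and releases mu4
  W5 waits on mu4 — all released -> runs and releases mu3 and mu5


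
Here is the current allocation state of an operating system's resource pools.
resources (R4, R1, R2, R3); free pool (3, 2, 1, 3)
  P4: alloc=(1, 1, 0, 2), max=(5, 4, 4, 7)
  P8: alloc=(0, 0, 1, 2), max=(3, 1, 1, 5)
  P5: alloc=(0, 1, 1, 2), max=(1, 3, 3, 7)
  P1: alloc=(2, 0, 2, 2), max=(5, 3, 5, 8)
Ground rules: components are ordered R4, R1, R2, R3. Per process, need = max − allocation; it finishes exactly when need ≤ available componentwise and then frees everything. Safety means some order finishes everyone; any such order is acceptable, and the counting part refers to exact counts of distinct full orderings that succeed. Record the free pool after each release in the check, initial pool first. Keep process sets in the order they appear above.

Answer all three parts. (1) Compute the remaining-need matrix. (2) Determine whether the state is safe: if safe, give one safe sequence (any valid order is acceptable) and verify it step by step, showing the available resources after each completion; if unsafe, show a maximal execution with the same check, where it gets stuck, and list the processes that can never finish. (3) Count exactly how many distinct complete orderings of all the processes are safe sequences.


(1) Outstanding need per process (order R4, R1, R2, R3):
  P4: (4, 3, 4, 5)
  P8: (3, 1, 0, 3)
  P5: (1, 2, 2, 5)
  P1: (3, 3, 3, 6)
(2) SAFE — a valid safe sequence is P8, P5, P1, P4.
Key observation: P8 marks the first exact bind of the order: its need (3, 1, 0, 3) fits the free (3, 2, 1, 3) with zero slack on a requested resource.
Verifying each step:
  pool = (3, 2, 1, 3)
  run P8 (needs (3, 1, 0, 3), free (3, 2, 1, 3)); after release of (0, 0, 1, 2) the pool is (3, 2, 2, 5)
  run P5 (needs (1, 2, 2, 5), free (3, 2, 2, 5)); after release of (0, 1, 1, 2) the pool is (3, 3, 3, 7)
  run P1 (needs (3, 3, 3, 6), free (3, 3, 3, 7)); after release of (2, 0, 2, 2) the pool is (5, 3, 5, 9)
  run P4 (needs (4, 3, 4, 5), free (5, 3, 5, 9)); after release of (1, 1, 0, 2) the pool is (6, 4, 5, 11)
(3) Exactly 1 of the possible complete orderings is a safe sequence.


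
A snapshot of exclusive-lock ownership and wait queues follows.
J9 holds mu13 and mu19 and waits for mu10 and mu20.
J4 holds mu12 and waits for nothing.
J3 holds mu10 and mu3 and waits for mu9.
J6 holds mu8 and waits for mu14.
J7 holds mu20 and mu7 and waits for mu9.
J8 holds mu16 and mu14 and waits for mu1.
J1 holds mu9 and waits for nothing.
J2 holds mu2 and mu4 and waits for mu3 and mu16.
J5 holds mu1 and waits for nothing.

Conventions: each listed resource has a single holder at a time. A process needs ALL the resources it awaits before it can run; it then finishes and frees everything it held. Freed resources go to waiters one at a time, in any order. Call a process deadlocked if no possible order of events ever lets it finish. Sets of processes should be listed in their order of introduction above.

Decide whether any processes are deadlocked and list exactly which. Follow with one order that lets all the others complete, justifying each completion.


Nothing here is deadlocked.
Key observation: the waits form no ring: some process can always run, and its releases unblock the others one by one.
A valid finishing order for the others: J1, J3, J4, J7, J5, J8, J2, J6, J9.
Step-by-step check:
  J1: no waits; runs immediately, freeing mu9
  J3: everything it awaited (mu9) is free; runs, freeing mu10 and mu3
  J4: no waits; runs immediately, freeing mu12
  J7: everything it awaited (mu9) is free; runs, freeing mu20 and mu7
  J5: no waits; runs immediately, freeing mu1
  J8: everything it awaited (mu1) is free; runs, freeing mu16 and mu14
  J2: everything it awaited (mu3 and mu16) is free; runs, freeing mu2 and mu4
  J6: everything it awaited (mu14) is free; runs, freeing mu8
  J9: everything it awaited (mu10 and mu20) is free; runs, freeing mu13 and mu19


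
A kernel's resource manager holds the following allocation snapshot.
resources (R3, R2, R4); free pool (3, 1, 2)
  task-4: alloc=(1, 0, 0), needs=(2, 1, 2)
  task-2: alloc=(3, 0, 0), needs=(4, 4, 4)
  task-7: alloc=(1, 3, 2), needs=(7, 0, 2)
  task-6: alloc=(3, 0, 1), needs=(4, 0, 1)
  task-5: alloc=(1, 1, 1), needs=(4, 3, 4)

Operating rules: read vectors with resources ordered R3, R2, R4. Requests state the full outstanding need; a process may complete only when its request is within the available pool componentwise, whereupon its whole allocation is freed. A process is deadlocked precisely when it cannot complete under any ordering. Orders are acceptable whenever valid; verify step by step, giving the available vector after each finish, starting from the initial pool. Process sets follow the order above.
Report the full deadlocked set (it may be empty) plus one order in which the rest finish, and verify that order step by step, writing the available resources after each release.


The deadlocked set is empty.
Key observation: there is always a runnable process — task-4 first — so the state unwinds completely.
One completion order for the rest: task-4, task-6, task-7, task-2, task-5. Check, step by step:
  pool = (3, 1, 2)
  task-4 needs (2, 1, 2) <= (3, 1, 2) -> finishes; pool += (1, 0, 0) = (4, 1, 2)
  task-6 needs (4, 0, 1) <= (4, 1, 2) -> finishes; pool += (3, 0, 1) = (7, 1, 3)
  task-7 needs (7, 0, 2) <= (7, 1, 3) -> finishes; pool += (1, 3, 2) = (8, 4, 5)
  task-2 needs (4, 4, 4) <= (8, 4, 5) -> finishes; pool += (3, 0, 0) = (11, 4, 5)
  task-5 needs (4, 3, 4) <= (11, 4, 5) -> finishes; pool += (1, 1, 1) = (12, 5, 6)


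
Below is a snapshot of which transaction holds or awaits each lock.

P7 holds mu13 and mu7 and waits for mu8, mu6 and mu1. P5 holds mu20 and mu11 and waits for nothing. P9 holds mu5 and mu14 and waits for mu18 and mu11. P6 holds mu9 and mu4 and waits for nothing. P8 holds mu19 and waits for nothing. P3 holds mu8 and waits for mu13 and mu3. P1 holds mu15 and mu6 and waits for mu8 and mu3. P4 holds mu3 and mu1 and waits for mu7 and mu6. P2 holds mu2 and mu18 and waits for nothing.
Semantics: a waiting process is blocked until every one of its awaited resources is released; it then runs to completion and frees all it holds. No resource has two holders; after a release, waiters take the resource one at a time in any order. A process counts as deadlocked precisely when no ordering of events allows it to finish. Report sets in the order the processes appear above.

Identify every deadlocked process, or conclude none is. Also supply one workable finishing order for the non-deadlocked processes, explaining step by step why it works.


Deadlocked: P7, P3, P1 and P4.
Key observation: the loop P7 -> P3 -> P7 blocks itself forever; P1 and P4 are caught in further circular waits.
The rest can finish in the order P6, P2, P5, P9, P8.
Check, step by step:
  run P6 (it waits on nothing); releases mu9 and mu4
  run P2 (it waits on nothing); releases mu2 and mu18
  run P5 (it waits on nothing); releases mu20 and mu11
  run P9 (all its waits — mu18 and mu11 — are resolved); releases mu5 and mu14
  run P8 (it waits on nothing); releases mu19


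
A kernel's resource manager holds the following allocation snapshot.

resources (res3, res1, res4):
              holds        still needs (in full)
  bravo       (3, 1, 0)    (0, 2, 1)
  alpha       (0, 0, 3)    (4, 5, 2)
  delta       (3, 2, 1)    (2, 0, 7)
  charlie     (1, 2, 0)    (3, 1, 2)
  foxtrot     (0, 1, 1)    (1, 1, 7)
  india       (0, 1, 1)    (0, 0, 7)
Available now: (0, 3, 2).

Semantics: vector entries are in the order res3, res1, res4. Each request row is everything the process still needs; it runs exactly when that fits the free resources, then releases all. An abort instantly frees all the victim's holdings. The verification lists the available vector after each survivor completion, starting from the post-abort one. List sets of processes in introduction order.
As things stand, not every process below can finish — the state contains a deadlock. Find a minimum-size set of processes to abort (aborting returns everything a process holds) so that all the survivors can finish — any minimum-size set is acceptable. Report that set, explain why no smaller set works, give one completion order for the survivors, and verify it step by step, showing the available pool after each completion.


Minimum abort set: delta and foxtrot.
Key observation: before aborting delta and foxtrot, india was permanently blocked — no order could ever run it; afterwards it completes at step 4.
Why nothing smaller works — every single abort fails: bravo alone leaves delta blocked (short on res4); alpha alone leaves delta blocked (short on res4); delta alone leaves foxtrot blocked (short on res4); charlie alone leaves delta blocked (short on res4); foxtrot alone leaves delta blocked (short on res4); india alone leaves delta blocked (short on res4).
Survivors finish in the order: bravo, charlie, alpha, india. Verifying each step (pool after the aborts first):
  pool = (3, 6, 4)
  run bravo (needs (0, 2, 1), free (3, 6, 4)); after release of (3, 1, 0) the pool is (6, 7, 4)
  run charlie (needs (3, 1, 2), free (6, 7, 4)); after release of (1, 2, 0) the pool is (7, 9, 4)
  run alpha (needs (4, 5, 2), free (7, 9, 4)); after release of (0, 0, 3) the pool is (7, 9, 7)
  run india (needs (0, 0, 7), free (7, 9, 7)); after release of (0, 1, 1) the pool is (7, 10, 8)
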